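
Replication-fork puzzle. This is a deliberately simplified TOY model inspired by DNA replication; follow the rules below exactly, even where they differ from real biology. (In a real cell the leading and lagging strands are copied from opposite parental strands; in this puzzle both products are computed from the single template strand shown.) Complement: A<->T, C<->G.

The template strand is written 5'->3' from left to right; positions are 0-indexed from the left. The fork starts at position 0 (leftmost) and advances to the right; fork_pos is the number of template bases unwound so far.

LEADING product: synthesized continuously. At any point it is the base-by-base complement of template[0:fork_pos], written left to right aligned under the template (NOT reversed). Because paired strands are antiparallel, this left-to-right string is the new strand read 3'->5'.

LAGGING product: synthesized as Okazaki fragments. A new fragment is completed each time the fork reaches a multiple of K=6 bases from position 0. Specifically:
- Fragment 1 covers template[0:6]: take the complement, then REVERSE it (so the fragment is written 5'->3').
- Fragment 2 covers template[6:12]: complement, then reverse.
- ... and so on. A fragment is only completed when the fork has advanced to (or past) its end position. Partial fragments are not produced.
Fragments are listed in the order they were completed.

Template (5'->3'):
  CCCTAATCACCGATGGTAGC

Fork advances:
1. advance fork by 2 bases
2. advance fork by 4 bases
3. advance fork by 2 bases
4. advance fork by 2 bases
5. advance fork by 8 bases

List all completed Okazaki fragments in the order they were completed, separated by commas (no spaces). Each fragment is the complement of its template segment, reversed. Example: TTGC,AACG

Answer: TTAGGG,CGGTGA,TACCAT

Derivation:
Step 1: advance 2 -> fork_pos = 0 + 2 = 2. Next multiple of 6 is 6 (not reached); still 0 fragment(s).
Step 2: advance 4 -> fork_pos = 2 + 4 = 6. Reached multiple(s) of 6: 6 -> fragment 1 completed (1 total).
Step 3: advance 2 -> fork_pos = 6 + 2 = 8. Next multiple of 6 is 12 (not reached); still 1 fragment(s).
Step 4: advance 2 -> fork_pos = 8 + 2 = 10. Next multiple of 6 is 12 (not reached); still 1 fragment(s).
Step 5: advance 8 -> fork_pos = 10 + 8 = 18. Reached multiple(s) of 6: 12, 18 -> fragments 2-3 completed (3 total).
Final fork_pos = 18, so 3 fragment(s) are complete. Build each: template segment -> complement -> reverse.
Fragment 1: template[0:6] = CCCTAA -> complement GGGATT -> reversed TTAGGG
Fragment 2: template[6:12] = TCACCG -> complement AGTGGC -> reversed CGGTGA
Fragment 3: template[12:18] = ATGGTA -> complement TACCAT -> reversed TACCAT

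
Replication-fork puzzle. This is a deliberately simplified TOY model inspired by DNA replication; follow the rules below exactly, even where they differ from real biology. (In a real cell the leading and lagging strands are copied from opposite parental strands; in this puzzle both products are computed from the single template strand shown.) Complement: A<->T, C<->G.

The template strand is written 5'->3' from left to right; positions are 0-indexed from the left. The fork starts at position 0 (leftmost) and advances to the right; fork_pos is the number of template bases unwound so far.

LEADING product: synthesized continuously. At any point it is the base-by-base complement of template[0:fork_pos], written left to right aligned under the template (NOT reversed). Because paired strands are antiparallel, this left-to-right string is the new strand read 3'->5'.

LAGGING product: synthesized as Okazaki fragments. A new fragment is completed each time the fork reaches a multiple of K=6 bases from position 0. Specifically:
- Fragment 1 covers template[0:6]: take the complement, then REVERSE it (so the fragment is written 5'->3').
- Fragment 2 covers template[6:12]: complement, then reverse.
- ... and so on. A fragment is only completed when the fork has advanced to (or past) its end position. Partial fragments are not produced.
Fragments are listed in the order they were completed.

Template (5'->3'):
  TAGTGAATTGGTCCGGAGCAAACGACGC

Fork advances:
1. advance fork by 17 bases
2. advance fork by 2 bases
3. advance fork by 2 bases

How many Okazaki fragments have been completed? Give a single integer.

Answer: 3

Derivation:
Step 1: advance 17 -> fork_pos = 0 + 17 = 17. Reached multiple(s) of 6: 6, 12 -> fragments 1-2 completed (2 total).
Step 2: advance 2 -> fork_pos = 17 + 2 = 19. Reached multiple(s) of 6: 18 -> fragment 3 completed (3 total).
Step 3: advance 2 -> fork_pos = 19 + 2 = 21. Next multiple of 6 is 24 (not reached); still 3 fragment(s).
Check: final fork_pos = 21; the multiples of 6 that are <= 21 are 6..18 -> 21 // 6 = 3 completed fragment(s).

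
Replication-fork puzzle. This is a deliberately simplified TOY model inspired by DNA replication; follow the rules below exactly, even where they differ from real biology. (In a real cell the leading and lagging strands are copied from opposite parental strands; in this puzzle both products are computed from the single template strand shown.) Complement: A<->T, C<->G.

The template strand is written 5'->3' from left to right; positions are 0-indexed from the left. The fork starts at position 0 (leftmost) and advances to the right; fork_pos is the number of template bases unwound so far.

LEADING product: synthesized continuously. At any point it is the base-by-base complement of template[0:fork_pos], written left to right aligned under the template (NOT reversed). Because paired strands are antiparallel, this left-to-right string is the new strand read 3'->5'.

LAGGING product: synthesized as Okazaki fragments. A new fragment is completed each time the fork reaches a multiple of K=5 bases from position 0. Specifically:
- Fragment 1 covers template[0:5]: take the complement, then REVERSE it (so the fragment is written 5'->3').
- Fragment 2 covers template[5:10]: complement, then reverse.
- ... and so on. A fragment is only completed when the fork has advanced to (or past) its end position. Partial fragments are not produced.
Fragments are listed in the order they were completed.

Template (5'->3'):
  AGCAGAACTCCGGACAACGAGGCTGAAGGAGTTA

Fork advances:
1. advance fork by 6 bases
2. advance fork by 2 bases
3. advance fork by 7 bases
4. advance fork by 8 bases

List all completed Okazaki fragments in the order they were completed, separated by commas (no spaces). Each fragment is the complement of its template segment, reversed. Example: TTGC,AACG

Answer: CTGCT,GAGTT,GTCCG,TCGTT

Derivation:
Step 1: advance 6 -> fork_pos = 0 + 6 = 6. Reached multiple(s) of 5: 5 -> fragment 1 completed (1 total).
Step 2: advance 2 -> fork_pos = 6 + 2 = 8. Next multiple of 5 is 10 (not reached); still 1 fragment(s).
Step 3: advance 7 -> fork_pos = 8 + 7 = 15. Reached multiple(s) of 5: 10, 15 -> fragments 2-3 completed (3 total).
Step 4: advance 8 -> fork_pos = 15 + 8 = 23. Reached multiple(s) of 5: 20 -> fragment 4 completed (4 total).
Final fork_pos = 23, so 4 fragment(s) are complete. Build each: template segment -> complement -> reverse.
Fragment 1: template[0:5] = AGCAG -> complement TCGTC -> reversed CTGCT
Fragment 2: template[5:10] = AACTC -> complement TTGAG -> reversed GAGTT
Fragment 3: template[10:15] = CGGAC -> complement GCCTG -> reversed GTCCG
Fragment 4: template[15:20] = AACGA -> complement TTGCT -> reversed TCGTT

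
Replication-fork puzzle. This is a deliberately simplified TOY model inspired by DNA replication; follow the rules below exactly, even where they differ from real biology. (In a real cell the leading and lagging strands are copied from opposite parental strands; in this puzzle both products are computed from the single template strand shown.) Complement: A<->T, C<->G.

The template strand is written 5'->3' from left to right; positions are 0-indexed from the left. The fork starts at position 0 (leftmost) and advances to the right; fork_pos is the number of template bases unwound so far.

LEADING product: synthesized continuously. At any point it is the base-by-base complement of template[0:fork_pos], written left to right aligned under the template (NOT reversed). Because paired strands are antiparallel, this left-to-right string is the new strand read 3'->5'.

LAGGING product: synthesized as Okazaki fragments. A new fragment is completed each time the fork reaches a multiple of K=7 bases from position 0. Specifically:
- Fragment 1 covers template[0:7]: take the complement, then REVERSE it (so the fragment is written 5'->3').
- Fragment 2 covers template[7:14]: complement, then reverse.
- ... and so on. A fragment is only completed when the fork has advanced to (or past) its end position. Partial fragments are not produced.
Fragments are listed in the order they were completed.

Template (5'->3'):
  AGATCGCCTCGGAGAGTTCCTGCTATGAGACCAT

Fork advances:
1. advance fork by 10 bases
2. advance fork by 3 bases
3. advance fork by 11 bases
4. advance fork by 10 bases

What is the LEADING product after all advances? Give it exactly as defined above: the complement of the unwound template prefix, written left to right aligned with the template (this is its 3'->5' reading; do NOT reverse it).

Answer: TCTAGCGGAGCCTCTCAAGGACGATACTCTGGTA

Derivation:
Step 1: advance 10 -> fork_pos = 0 + 10 = 10.
Step 2: advance 3 -> fork_pos = 10 + 3 = 13.
Step 3: advance 11 -> fork_pos = 13 + 11 = 24.
Step 4: advance 10 -> fork_pos = 24 + 10 = 34.
Unwound prefix: template[0:34] = AGATCGCCTCGGAGAGTTCCTGCTATGAGACCAT
Complement it base by base (A<->T, C<->G), keeping left-to-right order:
  [0:5] AGATC -> TCTAG
  [5:10] GCCTC -> CGGAG
  [10:15] GGAGA -> CCTCT
  [15:20] GTTCC -> CAAGG
  [20:25] TGCTA -> ACGAT
  [25:30] TGAGA -> ACTCT
  [30:34] CCAT -> GGTA
Concatenate: TCTAGCGGAGCCTCTCAAGGACGATACTCTGGTA (length 34; written aligned with the template, i.e. 3'->5').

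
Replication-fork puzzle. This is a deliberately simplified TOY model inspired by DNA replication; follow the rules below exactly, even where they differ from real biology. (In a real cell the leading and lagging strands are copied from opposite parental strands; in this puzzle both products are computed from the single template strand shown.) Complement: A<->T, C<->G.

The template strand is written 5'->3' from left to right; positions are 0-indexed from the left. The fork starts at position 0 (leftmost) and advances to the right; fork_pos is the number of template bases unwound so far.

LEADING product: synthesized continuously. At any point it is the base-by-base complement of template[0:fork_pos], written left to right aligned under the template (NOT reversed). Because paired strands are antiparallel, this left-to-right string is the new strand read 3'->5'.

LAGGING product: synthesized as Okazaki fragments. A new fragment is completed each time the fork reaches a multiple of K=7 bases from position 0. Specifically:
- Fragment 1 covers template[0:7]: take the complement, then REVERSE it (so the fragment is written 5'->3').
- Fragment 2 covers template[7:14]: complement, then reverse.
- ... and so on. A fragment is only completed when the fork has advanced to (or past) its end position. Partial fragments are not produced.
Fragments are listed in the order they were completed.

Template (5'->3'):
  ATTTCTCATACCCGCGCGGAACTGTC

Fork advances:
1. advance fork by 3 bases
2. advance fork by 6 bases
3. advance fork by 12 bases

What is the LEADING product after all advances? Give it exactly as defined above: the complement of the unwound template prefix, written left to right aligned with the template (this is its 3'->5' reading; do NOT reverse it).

Answer: TAAAGAGTATGGGCGCGCCTT

Derivation:
Step 1: advance 3 -> fork_pos = 0 + 3 = 3.
Step 2: advance 6 -> fork_pos = 3 + 6 = 9.
Step 3: advance 12 -> fork_pos = 9 + 12 = 21.
Unwound prefix: template[0:21] = ATTTCTCATACCCGCGCGGAA
Complement it base by base (A<->T, C<->G), keeping left-to-right order:
  [0:5] ATTTC -> TAAAG
  [5:10] TCATA -> AGTAT
  [10:15] CCCGC -> GGGCG
  [15:20] GCGGA -> CGCCT
  [20:21] A -> T
Concatenate: TAAAGAGTATGGGCGCGCCTT (length 21; written aligned with the template, i.e. 3'->5').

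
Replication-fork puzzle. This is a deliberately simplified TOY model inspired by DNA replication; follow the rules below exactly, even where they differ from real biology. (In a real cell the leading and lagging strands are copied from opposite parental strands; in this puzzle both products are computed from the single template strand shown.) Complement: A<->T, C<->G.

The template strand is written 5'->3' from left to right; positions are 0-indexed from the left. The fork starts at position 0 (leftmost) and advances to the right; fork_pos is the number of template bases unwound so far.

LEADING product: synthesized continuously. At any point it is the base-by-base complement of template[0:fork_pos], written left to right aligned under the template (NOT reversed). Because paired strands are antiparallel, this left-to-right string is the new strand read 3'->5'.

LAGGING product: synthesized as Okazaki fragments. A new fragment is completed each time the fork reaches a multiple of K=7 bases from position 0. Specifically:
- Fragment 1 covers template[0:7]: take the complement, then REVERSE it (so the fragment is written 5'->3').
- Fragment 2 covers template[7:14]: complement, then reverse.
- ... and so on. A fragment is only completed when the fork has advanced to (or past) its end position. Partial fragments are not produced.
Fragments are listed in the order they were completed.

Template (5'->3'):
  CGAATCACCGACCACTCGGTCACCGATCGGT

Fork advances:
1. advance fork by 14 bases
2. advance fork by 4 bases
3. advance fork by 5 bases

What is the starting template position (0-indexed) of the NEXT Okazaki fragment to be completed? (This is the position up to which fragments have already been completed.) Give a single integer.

Answer: 21

Derivation:
Step 1: advance 14 -> fork_pos = 0 + 14 = 14. Reached multiple(s) of 7: 7, 14 -> fragments 1-2 completed (2 total).
Step 2: advance 4 -> fork_pos = 14 + 4 = 18. Next multiple of 7 is 21 (not reached); still 2 fragment(s).
Step 3: advance 5 -> fork_pos = 18 + 5 = 23. Reached multiple(s) of 7: 21 -> fragment 3 completed (3 total).
3 fragment(s) completed, covering template[0:21] (3 x 7 = 21). The next fragment, fragment 4, covers template[21:28], so it starts at position 21.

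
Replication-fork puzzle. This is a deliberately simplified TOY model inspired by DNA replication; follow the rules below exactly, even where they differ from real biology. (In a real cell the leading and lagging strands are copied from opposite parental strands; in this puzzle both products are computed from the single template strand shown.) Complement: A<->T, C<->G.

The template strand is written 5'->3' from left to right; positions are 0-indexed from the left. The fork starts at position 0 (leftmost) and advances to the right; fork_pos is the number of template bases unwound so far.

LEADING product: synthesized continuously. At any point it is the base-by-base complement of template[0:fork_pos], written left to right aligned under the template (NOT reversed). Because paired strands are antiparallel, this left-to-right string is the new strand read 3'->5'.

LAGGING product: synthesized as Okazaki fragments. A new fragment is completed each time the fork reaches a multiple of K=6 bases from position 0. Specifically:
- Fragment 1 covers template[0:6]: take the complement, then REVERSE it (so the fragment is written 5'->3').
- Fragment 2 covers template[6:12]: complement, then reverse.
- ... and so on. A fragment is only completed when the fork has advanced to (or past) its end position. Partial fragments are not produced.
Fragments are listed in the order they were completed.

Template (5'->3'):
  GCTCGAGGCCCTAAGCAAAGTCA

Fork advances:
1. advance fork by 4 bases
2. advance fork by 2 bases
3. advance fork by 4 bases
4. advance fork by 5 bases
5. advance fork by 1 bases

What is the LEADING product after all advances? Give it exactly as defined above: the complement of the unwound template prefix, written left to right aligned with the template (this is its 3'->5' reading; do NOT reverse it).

Step 1: advance 4 -> fork_pos = 0 + 4 = 4.
Step 2: advance 2 -> fork_pos = 4 + 2 = 6.
Step 3: advance 4 -> fork_pos = 6 + 4 = 10.
Step 4: advance 5 -> fork_pos = 10 + 5 = 15.
Step 5: advance 1 -> fork_pos = 15 + 1 = 16.
Unwound prefix: template[0:16] = GCTCGAGGCCCTAAGC
Complement it base by base (A<->T, C<->G), keeping left-to-right order:
  [0:5] GCTCG -> CGAGC
  [5:10] AGGCC -> TCCGG
  [10:15] CTAAG -> GATTC
  [15:16] C -> G
Concatenate: CGAGCTCCGGGATTCG (length 16; written aligned with the template, i.e. 3'->5').

Answer: CGAGCTCCGGGATTCG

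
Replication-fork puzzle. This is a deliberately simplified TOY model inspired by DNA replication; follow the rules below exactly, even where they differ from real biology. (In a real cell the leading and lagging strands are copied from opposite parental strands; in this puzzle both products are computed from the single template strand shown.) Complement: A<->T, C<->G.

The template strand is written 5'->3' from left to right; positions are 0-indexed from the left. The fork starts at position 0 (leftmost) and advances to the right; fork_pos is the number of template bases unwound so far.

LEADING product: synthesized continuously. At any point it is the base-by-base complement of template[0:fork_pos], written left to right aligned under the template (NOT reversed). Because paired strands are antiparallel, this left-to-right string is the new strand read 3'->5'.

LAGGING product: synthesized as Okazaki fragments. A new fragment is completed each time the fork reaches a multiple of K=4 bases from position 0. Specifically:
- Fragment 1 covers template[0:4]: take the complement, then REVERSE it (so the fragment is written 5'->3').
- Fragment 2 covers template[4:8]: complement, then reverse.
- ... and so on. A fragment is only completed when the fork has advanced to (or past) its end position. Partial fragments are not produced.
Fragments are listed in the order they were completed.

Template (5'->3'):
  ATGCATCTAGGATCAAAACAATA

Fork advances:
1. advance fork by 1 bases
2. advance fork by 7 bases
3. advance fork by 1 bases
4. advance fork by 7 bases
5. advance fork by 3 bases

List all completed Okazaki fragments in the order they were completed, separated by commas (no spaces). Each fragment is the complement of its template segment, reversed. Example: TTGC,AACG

Step 1: advance 1 -> fork_pos = 0 + 1 = 1. Next multiple of 4 is 4 (not reached); still 0 fragment(s).
Step 2: advance 7 -> fork_pos = 1 + 7 = 8. Reached multiple(s) of 4: 4, 8 -> fragments 1-2 completed (2 total).
Step 3: advance 1 -> fork_pos = 8 + 1 = 9. Next multiple of 4 is 12 (not reached); still 2 fragment(s).
Step 4: advance 7 -> fork_pos = 9 + 7 = 16. Reached multiple(s) of 4: 12, 16 -> fragments 3-4 completed (4 total).
Step 5: advance 3 -> fork_pos = 16 + 3 = 19. Next multiple of 4 is 20 (not reached); still 4 fragment(s).
Final fork_pos = 19, so 4 fragment(s) are complete. Build each: template segment -> complement -> reverse.
Fragment 1: template[0:4] = ATGC -> complement TACG -> reversed GCAT
Fragment 2: template[4:8] = ATCT -> complement TAGA -> reversed AGAT
Fragment 3: template[8:12] = AGGA -> complement TCCT -> reversed TCCT
Fragment 4: template[12:16] = TCAA -> complement AGTT -> reversed TTGA

Answer: GCAT,AGAT,TCCT,TTGA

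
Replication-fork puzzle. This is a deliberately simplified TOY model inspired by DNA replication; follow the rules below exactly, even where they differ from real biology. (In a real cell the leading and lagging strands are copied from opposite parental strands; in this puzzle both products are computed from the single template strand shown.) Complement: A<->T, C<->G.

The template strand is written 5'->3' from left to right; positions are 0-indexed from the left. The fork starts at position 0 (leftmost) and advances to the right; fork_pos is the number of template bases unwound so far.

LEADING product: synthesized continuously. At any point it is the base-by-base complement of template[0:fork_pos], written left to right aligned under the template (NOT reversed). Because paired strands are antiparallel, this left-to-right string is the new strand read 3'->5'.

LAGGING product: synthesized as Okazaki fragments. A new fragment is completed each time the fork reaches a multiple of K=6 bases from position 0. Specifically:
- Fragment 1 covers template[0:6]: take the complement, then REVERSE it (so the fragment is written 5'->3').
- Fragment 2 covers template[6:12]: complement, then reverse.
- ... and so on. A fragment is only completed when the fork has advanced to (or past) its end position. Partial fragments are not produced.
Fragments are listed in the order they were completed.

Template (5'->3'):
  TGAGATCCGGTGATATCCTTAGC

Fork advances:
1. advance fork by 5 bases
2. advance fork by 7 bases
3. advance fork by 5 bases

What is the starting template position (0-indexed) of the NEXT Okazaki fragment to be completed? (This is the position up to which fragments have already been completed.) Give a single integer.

Step 1: advance 5 -> fork_pos = 0 + 5 = 5. Next multiple of 6 is 6 (not reached); still 0 fragment(s).
Step 2: advance 7 -> fork_pos = 5 + 7 = 12. Reached multiple(s) of 6: 6, 12 -> fragments 1-2 completed (2 total).
Step 3: advance 5 -> fork_pos = 12 + 5 = 17. Next multiple of 6 is 18 (not reached); still 2 fragment(s).
2 fragment(s) completed, covering template[0:12] (2 x 6 = 12). The next fragment, fragment 3, covers template[12:18], so it starts at position 12.

Answer: 12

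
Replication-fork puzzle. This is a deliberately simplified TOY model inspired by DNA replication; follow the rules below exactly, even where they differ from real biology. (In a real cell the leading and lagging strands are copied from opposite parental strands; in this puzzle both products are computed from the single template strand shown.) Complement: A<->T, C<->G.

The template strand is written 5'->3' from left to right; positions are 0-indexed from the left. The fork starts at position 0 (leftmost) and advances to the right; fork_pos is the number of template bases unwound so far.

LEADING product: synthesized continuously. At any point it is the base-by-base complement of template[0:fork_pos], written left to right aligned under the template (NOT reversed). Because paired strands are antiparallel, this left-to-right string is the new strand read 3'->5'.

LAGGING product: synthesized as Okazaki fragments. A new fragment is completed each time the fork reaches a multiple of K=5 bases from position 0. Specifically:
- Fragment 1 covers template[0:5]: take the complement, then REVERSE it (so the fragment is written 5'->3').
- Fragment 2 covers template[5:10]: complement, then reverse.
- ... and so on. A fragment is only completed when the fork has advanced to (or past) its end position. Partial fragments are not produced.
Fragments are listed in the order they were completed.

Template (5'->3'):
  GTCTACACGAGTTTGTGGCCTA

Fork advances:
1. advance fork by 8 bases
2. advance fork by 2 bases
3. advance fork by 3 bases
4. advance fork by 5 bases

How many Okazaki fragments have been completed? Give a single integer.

Answer: 3

Derivation:
Step 1: advance 8 -> fork_pos = 0 + 8 = 8. Reached multiple(s) of 5: 5 -> fragment 1 completed (1 total).
Step 2: advance 2 -> fork_pos = 8 + 2 = 10. Reached multiple(s) of 5: 10 -> fragment 2 completed (2 total).
Step 3: advance 3 -> fork_pos = 10 + 3 = 13. Next multiple of 5 is 15 (not reached); still 2 fragment(s).
Step 4: advance 5 -> fork_pos = 13 + 5 = 18. Reached multiple(s) of 5: 15 -> fragment 3 completed (3 total).
Check: final fork_pos = 18; the multiples of 5 that are <= 18 are 5..15 -> 18 // 5 = 3 completed fragment(s).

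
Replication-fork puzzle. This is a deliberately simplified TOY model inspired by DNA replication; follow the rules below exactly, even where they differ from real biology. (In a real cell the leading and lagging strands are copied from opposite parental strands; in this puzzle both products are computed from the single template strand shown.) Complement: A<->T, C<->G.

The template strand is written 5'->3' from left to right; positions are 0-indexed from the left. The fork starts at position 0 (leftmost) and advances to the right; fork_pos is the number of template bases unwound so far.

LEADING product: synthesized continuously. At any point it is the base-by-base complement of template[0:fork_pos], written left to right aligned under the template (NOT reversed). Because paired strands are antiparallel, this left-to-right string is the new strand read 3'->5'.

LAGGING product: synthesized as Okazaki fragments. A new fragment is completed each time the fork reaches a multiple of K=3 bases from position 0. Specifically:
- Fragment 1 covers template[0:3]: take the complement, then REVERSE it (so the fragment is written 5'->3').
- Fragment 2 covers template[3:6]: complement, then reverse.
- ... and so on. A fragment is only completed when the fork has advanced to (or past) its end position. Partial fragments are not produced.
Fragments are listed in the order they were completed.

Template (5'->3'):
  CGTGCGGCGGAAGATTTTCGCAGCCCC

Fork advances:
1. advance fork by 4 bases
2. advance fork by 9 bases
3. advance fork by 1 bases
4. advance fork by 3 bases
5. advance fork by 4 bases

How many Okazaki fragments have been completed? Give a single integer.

Answer: 7

Derivation:
Step 1: advance 4 -> fork_pos = 0 + 4 = 4. Reached multiple(s) of 3: 3 -> fragment 1 completed (1 total).
Step 2: advance 9 -> fork_pos = 4 + 9 = 13. Reached multiple(s) of 3: 6, 9, 12 -> fragments 2-4 completed (4 total).
Step 3: advance 1 -> fork_pos = 13 + 1 = 14. Next multiple of 3 is 15 (not reached); still 4 fragment(s).
Step 4: advance 3 -> fork_pos = 14 + 3 = 17. Reached multiple(s) of 3: 15 -> fragment 5 completed (5 total).
Step 5: advance 4 -> fork_pos = 17 + 4 = 21. Reached multiple(s) of 3: 18, 21 -> fragments 6-7 completed (7 total).
Check: final fork_pos = 21; the multiples of 3 that are <= 21 are 3..21 -> 21 // 3 = 7 completed fragment(s).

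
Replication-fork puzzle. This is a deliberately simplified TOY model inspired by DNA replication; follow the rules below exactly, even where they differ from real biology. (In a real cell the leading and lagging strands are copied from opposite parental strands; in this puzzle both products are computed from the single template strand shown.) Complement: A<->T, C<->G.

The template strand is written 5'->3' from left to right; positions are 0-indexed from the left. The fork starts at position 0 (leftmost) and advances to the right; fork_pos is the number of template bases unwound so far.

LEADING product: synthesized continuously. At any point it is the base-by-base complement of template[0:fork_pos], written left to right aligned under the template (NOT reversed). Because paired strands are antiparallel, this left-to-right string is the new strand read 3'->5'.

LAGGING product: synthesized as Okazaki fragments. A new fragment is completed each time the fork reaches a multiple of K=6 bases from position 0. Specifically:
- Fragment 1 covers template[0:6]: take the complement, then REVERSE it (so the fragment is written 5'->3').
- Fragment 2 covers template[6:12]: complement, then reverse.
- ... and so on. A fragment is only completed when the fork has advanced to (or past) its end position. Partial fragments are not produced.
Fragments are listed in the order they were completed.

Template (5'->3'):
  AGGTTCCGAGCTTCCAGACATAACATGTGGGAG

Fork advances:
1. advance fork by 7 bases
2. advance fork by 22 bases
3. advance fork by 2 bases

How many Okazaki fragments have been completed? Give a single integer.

Step 1: advance 7 -> fork_pos = 0 + 7 = 7. Reached multiple(s) of 6: 6 -> fragment 1 completed (1 total).
Step 2: advance 22 -> fork_pos = 7 + 22 = 29. Reached multiple(s) of 6: 12, 18, 24 -> fragments 2-4 completed (4 total).
Step 3: advance 2 -> fork_pos = 29 + 2 = 31. Reached multiple(s) of 6: 30 -> fragment 5 completed (5 total).
Check: final fork_pos = 31; the multiples of 6 that are <= 31 are 6..30 -> 31 // 6 = 5 completed fragment(s).

Answer: 5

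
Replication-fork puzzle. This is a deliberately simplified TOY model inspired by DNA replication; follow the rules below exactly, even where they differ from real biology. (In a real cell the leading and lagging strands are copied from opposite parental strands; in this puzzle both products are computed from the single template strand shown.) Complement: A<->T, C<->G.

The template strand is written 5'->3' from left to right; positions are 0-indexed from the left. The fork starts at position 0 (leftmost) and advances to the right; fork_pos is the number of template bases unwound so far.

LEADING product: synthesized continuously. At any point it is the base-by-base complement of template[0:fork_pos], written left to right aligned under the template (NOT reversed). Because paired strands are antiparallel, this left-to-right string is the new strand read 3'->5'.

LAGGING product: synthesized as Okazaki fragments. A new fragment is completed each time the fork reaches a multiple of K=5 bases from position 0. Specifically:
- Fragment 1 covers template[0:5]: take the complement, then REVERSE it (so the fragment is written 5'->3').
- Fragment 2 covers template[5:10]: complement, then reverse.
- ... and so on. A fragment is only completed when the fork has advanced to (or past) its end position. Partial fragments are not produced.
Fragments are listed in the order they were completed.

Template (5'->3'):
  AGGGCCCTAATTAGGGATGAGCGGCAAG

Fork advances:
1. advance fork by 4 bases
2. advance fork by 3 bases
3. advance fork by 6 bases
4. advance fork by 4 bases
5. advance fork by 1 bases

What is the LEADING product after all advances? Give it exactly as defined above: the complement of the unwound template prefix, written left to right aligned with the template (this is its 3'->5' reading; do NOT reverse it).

Step 1: advance 4 -> fork_pos = 0 + 4 = 4.
Step 2: advance 3 -> fork_pos = 4 + 3 = 7.
Step 3: advance 6 -> fork_pos = 7 + 6 = 13.
Step 4: advance 4 -> fork_pos = 13 + 4 = 17.
Step 5: advance 1 -> fork_pos = 17 + 1 = 18.
Unwound prefix: template[0:18] = AGGGCCCTAATTAGGGAT
Complement it base by base (A<->T, C<->G), keeping left-to-right order:
  [0:5] AGGGC -> TCCCG
  [5:10] CCTAA -> GGATT
  [10:15] TTAGG -> AATCC
  [15:18] GAT -> CTA
Concatenate: TCCCGGGATTAATCCCTA (length 18; written aligned with the template, i.e. 3'->5').

Answer: TCCCGGGATTAATCCCTA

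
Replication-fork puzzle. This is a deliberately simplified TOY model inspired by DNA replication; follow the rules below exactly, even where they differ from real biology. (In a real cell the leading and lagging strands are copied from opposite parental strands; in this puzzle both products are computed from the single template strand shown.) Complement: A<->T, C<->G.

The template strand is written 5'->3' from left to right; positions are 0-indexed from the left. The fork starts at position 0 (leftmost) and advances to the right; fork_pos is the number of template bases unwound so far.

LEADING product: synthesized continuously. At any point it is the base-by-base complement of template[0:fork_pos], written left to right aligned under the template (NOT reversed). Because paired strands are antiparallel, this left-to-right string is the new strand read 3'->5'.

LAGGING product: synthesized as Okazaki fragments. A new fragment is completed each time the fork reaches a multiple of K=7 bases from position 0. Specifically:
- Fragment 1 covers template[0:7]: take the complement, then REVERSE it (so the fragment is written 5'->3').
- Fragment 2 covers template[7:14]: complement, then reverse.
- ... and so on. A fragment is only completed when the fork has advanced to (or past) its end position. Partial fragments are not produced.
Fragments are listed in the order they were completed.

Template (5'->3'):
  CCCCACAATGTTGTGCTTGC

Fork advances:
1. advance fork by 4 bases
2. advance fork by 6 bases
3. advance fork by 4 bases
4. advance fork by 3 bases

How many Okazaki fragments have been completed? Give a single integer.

Step 1: advance 4 -> fork_pos = 0 + 4 = 4. Next multiple of 7 is 7 (not reached); still 0 fragment(s).
Step 2: advance 6 -> fork_pos = 4 + 6 = 10. Reached multiple(s) of 7: 7 -> fragment 1 completed (1 total).
Step 3: advance 4 -> fork_pos = 10 + 4 = 14. Reached multiple(s) of 7: 14 -> fragment 2 completed (2 total).
Step 4: advance 3 -> fork_pos = 14 + 3 = 17. Next multiple of 7 is 21 (not reached); still 2 fragment(s).
Check: final fork_pos = 17; the multiples of 7 that are <= 17 are 7..14 -> 17 // 7 = 2 completed fragment(s).

Answer: 2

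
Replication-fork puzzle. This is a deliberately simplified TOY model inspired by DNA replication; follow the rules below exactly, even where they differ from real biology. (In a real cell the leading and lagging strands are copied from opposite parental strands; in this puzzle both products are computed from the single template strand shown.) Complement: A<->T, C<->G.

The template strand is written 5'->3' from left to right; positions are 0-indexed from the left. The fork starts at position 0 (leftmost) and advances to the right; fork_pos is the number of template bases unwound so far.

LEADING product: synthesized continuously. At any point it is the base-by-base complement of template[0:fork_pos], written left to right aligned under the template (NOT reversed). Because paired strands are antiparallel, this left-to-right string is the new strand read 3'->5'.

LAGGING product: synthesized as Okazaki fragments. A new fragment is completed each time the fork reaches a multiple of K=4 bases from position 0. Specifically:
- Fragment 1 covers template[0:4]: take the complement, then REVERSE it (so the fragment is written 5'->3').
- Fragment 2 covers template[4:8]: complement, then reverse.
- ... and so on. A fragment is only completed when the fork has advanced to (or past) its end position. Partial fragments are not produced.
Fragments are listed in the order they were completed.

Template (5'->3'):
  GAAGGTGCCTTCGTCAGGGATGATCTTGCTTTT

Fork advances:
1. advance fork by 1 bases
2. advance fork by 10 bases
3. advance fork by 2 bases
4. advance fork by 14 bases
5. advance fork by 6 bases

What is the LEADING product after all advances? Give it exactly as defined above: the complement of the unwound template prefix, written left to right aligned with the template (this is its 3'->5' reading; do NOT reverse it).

Answer: CTTCCACGGAAGCAGTCCCTACTAGAACGAAAA

Derivation:
Step 1: advance 1 -> fork_pos = 0 + 1 = 1.
Step 2: advance 10 -> fork_pos = 1 + 10 = 11.
Step 3: advance 2 -> fork_pos = 11 + 2 = 13.
Step 4: advance 14 -> fork_pos = 13 + 14 = 27.
Step 5: advance 6 -> fork_pos = 27 + 6 = 33.
Unwound prefix: template[0:33] = GAAGGTGCCTTCGTCAGGGATGATCTTGCTTTT
Complement it base by base (A<->T, C<->G), keeping left-to-right order:
  [0:5] GAAGG -> CTTCC
  [5:10] TGCCT -> ACGGA
  [10:15] TCGTC -> AGCAG
  [15:20] AGGGA -> TCCCT
  [20:25] TGATC -> ACTAG
  [25:30] TTGCT -> AACGA
  [30:33] TTT -> AAA
Concatenate: CTTCCACGGAAGCAGTCCCTACTAGAACGAAAA (length 33; written aligned with the template, i.e. 3'->5').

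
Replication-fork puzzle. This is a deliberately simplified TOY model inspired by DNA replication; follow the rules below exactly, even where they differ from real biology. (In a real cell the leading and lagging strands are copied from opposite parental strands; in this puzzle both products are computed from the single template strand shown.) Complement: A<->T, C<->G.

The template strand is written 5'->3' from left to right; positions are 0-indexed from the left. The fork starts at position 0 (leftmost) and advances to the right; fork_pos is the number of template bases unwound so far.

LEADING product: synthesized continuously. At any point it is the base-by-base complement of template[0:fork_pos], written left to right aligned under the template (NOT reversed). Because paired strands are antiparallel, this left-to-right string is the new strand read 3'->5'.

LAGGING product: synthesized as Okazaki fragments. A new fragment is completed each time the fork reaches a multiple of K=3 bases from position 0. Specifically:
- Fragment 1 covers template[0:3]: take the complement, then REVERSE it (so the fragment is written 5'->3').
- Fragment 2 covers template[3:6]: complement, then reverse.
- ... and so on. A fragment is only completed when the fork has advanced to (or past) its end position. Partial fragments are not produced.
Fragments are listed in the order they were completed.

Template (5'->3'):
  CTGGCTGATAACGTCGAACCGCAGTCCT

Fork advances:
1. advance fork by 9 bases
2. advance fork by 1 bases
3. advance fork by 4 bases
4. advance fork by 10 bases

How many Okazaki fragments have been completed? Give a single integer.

Step 1: advance 9 -> fork_pos = 0 + 9 = 9. Reached multiple(s) of 3: 3, 6, 9 -> fragments 1-3 completed (3 total).
Step 2: advance 1 -> fork_pos = 9 + 1 = 10. Next multiple of 3 is 12 (not reached); still 3 fragment(s).
Step 3: advance 4 -> fork_pos = 10 + 4 = 14. Reached multiple(s) of 3: 12 -> fragment 4 completed (4 total).
Step 4: advance 10 -> fork_pos = 14 + 10 = 24. Reached multiple(s) of 3: 15, 18, 21, 24 -> fragments 5-8 completed (8 total).
Check: final fork_pos = 24; the multiples of 3 that are <= 24 are 3..24 -> 24 // 3 = 8 completed fragment(s).

Answer: 8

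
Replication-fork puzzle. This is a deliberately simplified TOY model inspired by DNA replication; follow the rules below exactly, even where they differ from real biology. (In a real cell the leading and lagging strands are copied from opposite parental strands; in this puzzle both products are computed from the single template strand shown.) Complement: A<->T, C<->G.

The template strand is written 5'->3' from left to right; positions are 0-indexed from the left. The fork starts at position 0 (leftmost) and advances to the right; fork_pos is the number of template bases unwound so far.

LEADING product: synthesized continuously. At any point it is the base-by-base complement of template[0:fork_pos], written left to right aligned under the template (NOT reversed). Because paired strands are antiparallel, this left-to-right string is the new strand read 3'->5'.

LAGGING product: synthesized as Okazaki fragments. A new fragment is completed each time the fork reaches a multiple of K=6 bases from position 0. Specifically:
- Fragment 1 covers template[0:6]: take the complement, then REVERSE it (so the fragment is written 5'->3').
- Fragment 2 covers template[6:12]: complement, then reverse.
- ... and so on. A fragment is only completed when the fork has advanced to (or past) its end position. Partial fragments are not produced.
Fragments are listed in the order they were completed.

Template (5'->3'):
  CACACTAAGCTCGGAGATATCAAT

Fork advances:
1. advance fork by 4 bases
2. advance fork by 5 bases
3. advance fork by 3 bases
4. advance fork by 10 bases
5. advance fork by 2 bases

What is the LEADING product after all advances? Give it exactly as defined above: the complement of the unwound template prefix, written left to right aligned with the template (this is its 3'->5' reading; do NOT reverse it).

Step 1: advance 4 -> fork_pos = 0 + 4 = 4.
Step 2: advance 5 -> fork_pos = 4 + 5 = 9.
Step 3: advance 3 -> fork_pos = 9 + 3 = 12.
Step 4: advance 10 -> fork_pos = 12 + 10 = 22.
Step 5: advance 2 -> fork_pos = 22 + 2 = 24.
Unwound prefix: template[0:24] = CACACTAAGCTCGGAGATATCAAT
Complement it base by base (A<->T, C<->G), keeping left-to-right order:
  [0:5] CACAC -> GTGTG
  [5:10] TAAGC -> ATTCG
  [10:15] TCGGA -> AGCCT
  [15:20] GATAT -> CTATA
  [20:24] CAAT -> GTTA
Concatenate: GTGTGATTCGAGCCTCTATAGTTA (length 24; written aligned with the template, i.e. 3'->5').

Answer: GTGTGATTCGAGCCTCTATAGTTA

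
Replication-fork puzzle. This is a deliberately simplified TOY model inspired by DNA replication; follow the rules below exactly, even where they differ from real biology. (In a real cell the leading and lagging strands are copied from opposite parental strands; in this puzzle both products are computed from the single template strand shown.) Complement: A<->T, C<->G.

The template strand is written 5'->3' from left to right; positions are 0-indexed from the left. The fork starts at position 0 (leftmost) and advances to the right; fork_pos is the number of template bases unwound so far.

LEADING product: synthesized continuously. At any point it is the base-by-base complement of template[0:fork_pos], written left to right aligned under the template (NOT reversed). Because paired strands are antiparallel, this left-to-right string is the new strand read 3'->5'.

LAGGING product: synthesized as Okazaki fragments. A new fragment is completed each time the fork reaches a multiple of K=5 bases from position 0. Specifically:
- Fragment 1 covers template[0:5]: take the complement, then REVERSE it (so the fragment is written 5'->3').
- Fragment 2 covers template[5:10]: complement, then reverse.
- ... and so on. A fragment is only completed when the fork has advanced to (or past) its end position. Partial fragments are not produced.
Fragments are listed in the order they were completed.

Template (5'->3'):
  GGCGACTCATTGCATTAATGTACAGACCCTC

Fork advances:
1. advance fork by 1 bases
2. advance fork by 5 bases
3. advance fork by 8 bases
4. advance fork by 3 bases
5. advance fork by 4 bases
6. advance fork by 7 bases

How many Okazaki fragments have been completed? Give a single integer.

Step 1: advance 1 -> fork_pos = 0 + 1 = 1. Next multiple of 5 is 5 (not reached); still 0 fragment(s).
Step 2: advance 5 -> fork_pos = 1 + 5 = 6. Reached multiple(s) of 5: 5 -> fragment 1 completed (1 total).
Step 3: advance 8 -> fork_pos = 6 + 8 = 14. Reached multiple(s) of 5: 10 -> fragment 2 completed (2 total).
Step 4: advance 3 -> fork_pos = 14 + 3 = 17. Reached multiple(s) of 5: 15 -> fragment 3 completed (3 total).
Step 5: advance 4 -> fork_pos = 17 + 4 = 21. Reached multiple(s) of 5: 20 -> fragment 4 completed (4 total).
Step 6: advance 7 -> fork_pos = 21 + 7 = 28. Reached multiple(s) of 5: 25 -> fragment 5 completed (5 total).
Check: final fork_pos = 28; the multiples of 5 that are <= 28 are 5..25 -> 28 // 5 = 5 completed fragment(s).

Answer: 5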